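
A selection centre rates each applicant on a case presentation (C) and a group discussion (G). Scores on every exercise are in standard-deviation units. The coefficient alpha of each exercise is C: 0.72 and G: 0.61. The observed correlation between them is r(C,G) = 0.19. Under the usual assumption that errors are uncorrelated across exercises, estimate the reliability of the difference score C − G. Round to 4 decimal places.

Var(C−G) = 1 + 1 − 2·0.19 = 2 − 0.38 = 1.62.
Under uncorrelated errors the observed covariances equal the true-score covariances, so only the own-variance terms attenuate.
True-score variance = [0.72 + 0.61] − 0.38 = 1.33 − 0.38 = 0.95.
Reliability = 0.95 / 1.62 = 0.5864.

0.5864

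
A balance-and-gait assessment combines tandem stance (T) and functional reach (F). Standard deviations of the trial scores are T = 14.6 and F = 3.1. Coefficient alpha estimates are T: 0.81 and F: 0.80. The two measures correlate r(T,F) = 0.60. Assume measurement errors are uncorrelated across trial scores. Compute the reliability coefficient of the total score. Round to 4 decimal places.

0.8469

Var(T+F) = 14.6² + 3.1² + 2·[14.6·3.1·0.60] = 222.77 + 54.312 = 277.082.
With uncorrelated errors the cross-covariances are all true-score covariance, so they carry over unchanged; only the diagonal terms shrink to ρᵢσᵢ².
True-score variance = [14.6²·0.81 + 3.1²·0.80] + 54.312 = 180.348 + 54.312 = 234.66.
Reliability = 234.66 / 277.082 = 0.8469.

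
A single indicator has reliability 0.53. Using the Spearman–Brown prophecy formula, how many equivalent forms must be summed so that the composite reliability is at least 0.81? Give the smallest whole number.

k ≥ ρ*(1−ρ₁)/(ρ₁(1−ρ*)) = 0.81·0.47 / (0.53·0.19) = 3.781.
Smallest integer k = 4.

4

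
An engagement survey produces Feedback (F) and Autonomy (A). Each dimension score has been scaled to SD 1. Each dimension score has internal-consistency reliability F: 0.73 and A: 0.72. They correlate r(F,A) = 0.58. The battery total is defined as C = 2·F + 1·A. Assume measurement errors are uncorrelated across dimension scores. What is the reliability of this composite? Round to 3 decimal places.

Var(C) = 2² + 1 + 2·[2·0.58] = 5 + 2.32 = 7.32.
Because errors are independent across components, Cov(Tᵢ,Tⱼ) = Cov(Xᵢ,Xⱼ); the off-diagonal part of the true-score variance is the same as above.
True-score variance = [2²·0.73 + 0.72] + 2.32 = 3.64 + 2.32 = 5.96.
Reliability = 5.96 / 7.32 = 0.814.

0.814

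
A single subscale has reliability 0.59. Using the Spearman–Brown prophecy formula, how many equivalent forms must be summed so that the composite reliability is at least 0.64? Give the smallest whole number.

2

k ≥ ρ*(1−ρ₁)/(ρ₁(1−ρ*)) = 0.64·0.41 / (0.59·0.36) = 1.235.
Smallest integer k = 2.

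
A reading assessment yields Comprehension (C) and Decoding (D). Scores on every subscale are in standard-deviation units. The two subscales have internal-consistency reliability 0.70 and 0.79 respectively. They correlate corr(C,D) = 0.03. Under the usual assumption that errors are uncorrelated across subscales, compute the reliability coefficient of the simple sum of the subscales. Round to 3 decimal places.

Var(C+D) = 2 + 2·[0.03] = 2 + 0.06 = 2.06.
Because errors are independent across components, Cov(Tᵢ,Tⱼ) = Cov(Xᵢ,Xⱼ); the off-diagonal part of the true-score variance is the same as above.
True-score variance = [0.70 + 0.79] + 0.06 = 1.49 + 0.06 = 1.55.
Reliability = 1.55 / 2.06 = 0.752.

0.752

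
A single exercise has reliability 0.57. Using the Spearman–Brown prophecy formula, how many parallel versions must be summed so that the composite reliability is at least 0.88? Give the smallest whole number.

6

k ≥ ρ*(1−ρ₁)/(ρ₁(1−ρ*)) = 0.88·0.43 / (0.57·0.12) = 5.532.
Smallest integer k = 6.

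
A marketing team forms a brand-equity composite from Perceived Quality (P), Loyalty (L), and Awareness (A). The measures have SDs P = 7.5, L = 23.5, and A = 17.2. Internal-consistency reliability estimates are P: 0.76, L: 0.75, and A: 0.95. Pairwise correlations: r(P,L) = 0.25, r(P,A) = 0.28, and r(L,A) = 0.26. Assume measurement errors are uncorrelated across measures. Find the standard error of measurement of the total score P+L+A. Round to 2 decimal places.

Var(total) = 904.34 + 370.549 = 1274.89.
True-score variance = 737.986 + 370.549 = 1108.53, so reliability = 0.8695.
Error variance = 1274.89 − 1108.53 = 166.354; SEM = √166.354 = 12.90.

12.90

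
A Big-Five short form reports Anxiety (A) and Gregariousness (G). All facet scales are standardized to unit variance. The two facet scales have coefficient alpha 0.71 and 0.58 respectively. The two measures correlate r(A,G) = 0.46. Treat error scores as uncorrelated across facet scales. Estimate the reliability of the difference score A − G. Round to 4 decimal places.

Var(A−G) = 1 + 1 − 2·0.46 = 2 − 0.92 = 1.08.
Under uncorrelated errors the observed covariances equal the true-score covariances, so only the own-variance terms attenuate.
True-score variance = [0.71 + 0.58] − 0.92 = 1.29 − 0.92 = 0.37.
Reliability = 0.37 / 1.08 = 0.3426.

0.3426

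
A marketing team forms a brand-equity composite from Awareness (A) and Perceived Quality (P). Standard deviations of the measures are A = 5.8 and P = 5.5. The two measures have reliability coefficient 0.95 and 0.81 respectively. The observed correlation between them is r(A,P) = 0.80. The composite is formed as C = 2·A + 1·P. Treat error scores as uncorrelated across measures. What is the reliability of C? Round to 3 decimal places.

0.953

Var(C) = 2²·5.8² + 5.5² + 2·[2·5.8·5.5·0.80] = 164.81 + 102.08 = 266.89.
Under uncorrelated errors the observed covariances equal the true-score covariances, so only the own-variance terms attenuate.
True-score variance = [2²·5.8²·0.95 + 5.5²·0.81] + 102.08 = 152.334 + 102.08 = 254.414.
Reliability = 254.414 / 266.89 = 0.953.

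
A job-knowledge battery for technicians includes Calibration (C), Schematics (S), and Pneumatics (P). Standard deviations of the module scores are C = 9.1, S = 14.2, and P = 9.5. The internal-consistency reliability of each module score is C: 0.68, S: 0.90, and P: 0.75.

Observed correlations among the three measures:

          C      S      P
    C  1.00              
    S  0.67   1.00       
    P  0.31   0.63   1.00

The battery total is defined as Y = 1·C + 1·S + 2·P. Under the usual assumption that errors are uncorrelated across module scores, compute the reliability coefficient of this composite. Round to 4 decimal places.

Var(Y) = 9.1² + 14.2² + 2²·9.5² + 2·[9.1·14.2·0.67 + 2·9.1·9.5·0.31 + 2·14.2·9.5·0.63] = 645.45 + 620.301 = 1265.75.
Because errors are independent across components, Cov(Tᵢ,Tⱼ) = Cov(Xᵢ,Xⱼ); the off-diagonal part of the true-score variance is the same as above.
True-score variance = [9.1²·0.68 + 14.2²·0.90 + 2²·9.5²·0.75] + 620.301 = 508.537 + 620.301 = 1128.84.
Reliability = 1128.84 / 1265.75 = 0.8918.

0.8918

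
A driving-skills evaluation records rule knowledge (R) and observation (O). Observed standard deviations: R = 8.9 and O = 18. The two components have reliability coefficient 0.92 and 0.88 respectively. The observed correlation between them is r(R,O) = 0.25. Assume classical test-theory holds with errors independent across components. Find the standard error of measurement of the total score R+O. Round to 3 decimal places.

Var(total) = 403.21 + 80.1 = 483.31.
True-score variance = 357.993 + 80.1 = 438.093, so reliability = 0.9064.
Error variance = 483.31 − 438.093 = 45.2168; SEM = √45.2168 = 6.724.

6.724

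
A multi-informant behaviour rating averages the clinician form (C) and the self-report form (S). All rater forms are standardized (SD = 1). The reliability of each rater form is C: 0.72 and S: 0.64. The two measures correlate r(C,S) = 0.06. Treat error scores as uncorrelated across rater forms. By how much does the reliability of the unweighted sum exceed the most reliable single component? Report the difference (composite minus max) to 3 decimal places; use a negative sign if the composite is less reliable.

-0.022

Var(sum) = 2 + 0.12 = 2.12; true-score variance = 1.36 + 0.12 = 1.48; composite reliability = 0.6981.
Max component reliability = 0.7200.
Difference = 0.6981 − 0.7200 = -0.022.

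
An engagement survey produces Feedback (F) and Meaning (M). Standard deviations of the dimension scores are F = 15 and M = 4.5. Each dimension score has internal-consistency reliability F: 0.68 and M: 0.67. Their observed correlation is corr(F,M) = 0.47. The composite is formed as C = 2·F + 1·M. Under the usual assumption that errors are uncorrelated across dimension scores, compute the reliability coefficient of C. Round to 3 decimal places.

0.719

Var(C) = 2²·15² + 4.5² + 2·[2·15·4.5·0.47] = 920.25 + 126.9 = 1047.15.
Because errors are independent across components, Cov(Tᵢ,Tⱼ) = Cov(Xᵢ,Xⱼ); the off-diagonal part of the true-score variance is the same as above.
True-score variance = [2²·15²·0.68 + 4.5²·0.67] + 126.9 = 625.567 + 126.9 = 752.467.
Reliability = 752.467 / 1047.15 = 0.719.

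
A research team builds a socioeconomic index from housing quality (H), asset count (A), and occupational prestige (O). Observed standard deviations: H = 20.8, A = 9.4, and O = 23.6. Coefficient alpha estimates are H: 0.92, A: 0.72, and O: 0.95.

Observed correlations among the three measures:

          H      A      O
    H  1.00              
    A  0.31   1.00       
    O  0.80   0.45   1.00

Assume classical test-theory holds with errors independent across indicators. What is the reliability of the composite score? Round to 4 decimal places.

Var(H+A+O) = 20.8² + 9.4² + 23.6² + 2·[20.8·9.4·0.31 + 20.8·23.6·0.80 + 9.4·23.6·0.45] = 1077.96 + 1106.29 = 2184.25.
Because errors are independent across components, Cov(Tᵢ,Tⱼ) = Cov(Xᵢ,Xⱼ); the off-diagonal part of the true-score variance is the same as above.
True-score variance = [20.8²·0.92 + 9.4²·0.72 + 23.6²·0.95] + 1106.29 = 990.76 + 1106.29 = 2097.05.
Reliability = 2097.05 / 2184.25 = 0.9601.

0.9601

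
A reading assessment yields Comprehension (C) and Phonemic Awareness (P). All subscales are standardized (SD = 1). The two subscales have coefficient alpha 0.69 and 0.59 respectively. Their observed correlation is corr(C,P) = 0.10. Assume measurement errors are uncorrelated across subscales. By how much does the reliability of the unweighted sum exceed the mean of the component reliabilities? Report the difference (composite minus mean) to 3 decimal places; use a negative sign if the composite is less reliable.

Var(sum) = 2 + 0.2 = 2.2; true-score variance = 1.28 + 0.2 = 1.48; composite reliability = 0.6727.
Mean component reliability = 0.6400.
Difference = 0.6727 − 0.6400 = 0.033.

0.033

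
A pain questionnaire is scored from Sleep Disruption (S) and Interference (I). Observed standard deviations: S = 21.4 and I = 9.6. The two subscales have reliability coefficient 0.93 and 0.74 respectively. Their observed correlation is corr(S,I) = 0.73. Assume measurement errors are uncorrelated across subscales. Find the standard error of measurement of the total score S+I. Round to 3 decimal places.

7.485

Var(total) = 550.12 + 299.942 = 850.062.
True-score variance = 494.101 + 299.942 = 794.044, so reliability = 0.9341.
Error variance = 850.062 − 794.044 = 56.0188; SEM = √56.0188 = 7.485.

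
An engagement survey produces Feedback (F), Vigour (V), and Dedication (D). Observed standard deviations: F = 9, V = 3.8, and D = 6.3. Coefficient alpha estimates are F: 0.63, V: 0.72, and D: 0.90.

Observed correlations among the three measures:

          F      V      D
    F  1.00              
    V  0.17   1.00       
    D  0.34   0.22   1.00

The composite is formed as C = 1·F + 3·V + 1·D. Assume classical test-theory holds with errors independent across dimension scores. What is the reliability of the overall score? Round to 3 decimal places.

Var(C) = 9² + 3²·3.8² + 6.3² + 2·[3·9·3.8·0.17 + 9·6.3·0.34 + 3·3.8·6.3·0.22] = 250.65 + 105.041 = 355.691.
With uncorrelated errors the cross-covariances are all true-score covariance, so they carry over unchanged; only the diagonal terms shrink to ρᵢσᵢ².
True-score variance = [9²·0.63 + 3²·3.8²·0.72 + 6.3²·0.90] + 105.041 = 180.322 + 105.041 = 285.363.
Reliability = 285.363 / 355.691 = 0.802.

0.802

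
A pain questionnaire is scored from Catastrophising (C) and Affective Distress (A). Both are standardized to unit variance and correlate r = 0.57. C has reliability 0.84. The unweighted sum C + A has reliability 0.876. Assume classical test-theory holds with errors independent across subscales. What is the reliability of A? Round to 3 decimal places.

0.771

Var(C+A) = 2 + 2·0.57 = 3.140.
True-score variance = ρ_C + ρ_A + 2·0.57, so 0.876 = (0.84 + ρ_A + 1.14) / 3.140.
ρ_A = 0.876·3.140 − 0.84 − 1.14 = 0.771.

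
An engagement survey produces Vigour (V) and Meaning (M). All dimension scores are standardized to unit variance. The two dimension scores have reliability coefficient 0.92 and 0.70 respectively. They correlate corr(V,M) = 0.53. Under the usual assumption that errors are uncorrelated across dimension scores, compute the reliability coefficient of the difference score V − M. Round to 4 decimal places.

0.5957

Var(V−M) = 1 + 1 − 2·0.53 = 2 − 1.06 = 0.94.
Because errors are independent across components, Cov(Tᵢ,Tⱼ) = Cov(Xᵢ,Xⱼ); the off-diagonal part of the true-score variance is the same as above.
True-score variance = [0.92 + 0.70] − 1.06 = 1.62 − 1.06 = 0.56.
Reliability = 0.56 / 0.94 = 0.5957.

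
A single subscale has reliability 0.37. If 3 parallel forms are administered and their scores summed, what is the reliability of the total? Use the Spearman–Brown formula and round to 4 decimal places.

0.6379

ρ_k = kρ / (1 + (k−1)ρ) = 3·0.37 / (1 + 2·0.37) = 1.110 / 1.740 = 0.6379.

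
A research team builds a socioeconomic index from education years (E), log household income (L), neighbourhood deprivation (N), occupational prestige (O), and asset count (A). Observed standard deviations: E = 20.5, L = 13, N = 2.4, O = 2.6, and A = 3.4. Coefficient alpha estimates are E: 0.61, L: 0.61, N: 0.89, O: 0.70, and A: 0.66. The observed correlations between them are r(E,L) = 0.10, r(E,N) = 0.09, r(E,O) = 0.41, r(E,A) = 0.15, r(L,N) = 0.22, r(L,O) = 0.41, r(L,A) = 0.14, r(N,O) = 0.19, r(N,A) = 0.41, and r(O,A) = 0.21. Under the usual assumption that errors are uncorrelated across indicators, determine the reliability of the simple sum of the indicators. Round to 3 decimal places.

Var(E+L+N+O+A) = 20.5² + 13² + 2.4² + 2.6² + 3.4² + 2·[20.5·13·0.10 + 20.5·2.4·0.09 + 20.5·2.6·0.41 + 20.5·3.4·0.15 + 13·2.4·0.22 + 13·2.6·0.41 + 13·3.4·0.14 + 2.4·2.6·0.19 + 2.4·3.4·0.41 + 2.6·3.4·0.21] = 613.33 + 193.367 = 806.697.
Because errors are independent across components, Cov(Tᵢ,Tⱼ) = Cov(Xᵢ,Xⱼ); the off-diagonal part of the true-score variance is the same as above.
True-score variance = [20.5²·0.61 + 13²·0.61 + 2.4²·0.89 + 2.6²·0.70 + 3.4²·0.66] + 193.367 = 376.931 + 193.367 = 570.298.
Reliability = 570.298 / 806.697 = 0.707.

0.707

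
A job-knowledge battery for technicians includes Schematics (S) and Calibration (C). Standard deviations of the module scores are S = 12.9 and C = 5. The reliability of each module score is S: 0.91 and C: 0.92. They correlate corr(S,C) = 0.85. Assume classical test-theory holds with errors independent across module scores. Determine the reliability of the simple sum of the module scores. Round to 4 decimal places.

0.9436

Var(S+C) = 12.9² + 5² + 2·[12.9·5·0.85] = 191.41 + 109.65 = 301.06.
With uncorrelated errors the cross-covariances are all true-score covariance, so they carry over unchanged; only the diagonal terms shrink to ρᵢσᵢ².
True-score variance = [12.9²·0.91 + 5²·0.92] + 109.65 = 174.433 + 109.65 = 284.083.
Reliability = 284.083 / 301.06 = 0.9436.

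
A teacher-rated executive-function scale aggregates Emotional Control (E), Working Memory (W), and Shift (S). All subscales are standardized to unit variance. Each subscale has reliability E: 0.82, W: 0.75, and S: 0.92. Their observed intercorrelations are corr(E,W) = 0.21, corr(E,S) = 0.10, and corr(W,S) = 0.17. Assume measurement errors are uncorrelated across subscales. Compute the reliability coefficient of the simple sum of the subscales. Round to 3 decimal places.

Var(E+W+S) = 3 + 2·[0.21 + 0.10 + 0.17] = 3 + 0.96 = 3.96.
Under uncorrelated errors the observed covariances equal the true-score covariances, so only the own-variance terms attenuate.
True-score variance = [0.82 + 0.75 + 0.92] + 0.96 = 2.49 + 0.96 = 3.45.
Reliability = 3.45 / 3.96 = 0.871.

0.871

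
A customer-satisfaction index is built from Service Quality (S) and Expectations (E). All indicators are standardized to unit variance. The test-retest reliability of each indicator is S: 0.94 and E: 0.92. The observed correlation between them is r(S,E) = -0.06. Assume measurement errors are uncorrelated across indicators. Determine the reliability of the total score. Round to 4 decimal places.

Var(S+E) = 2 + 2·[(-0.06)] = 2 − 0.12 = 1.88.
Under uncorrelated errors the observed covariances equal the true-score covariances, so only the own-variance terms attenuate.
True-score variance = [0.94 + 0.92] − 0.12 = 1.86 − 0.12 = 1.74.
Reliability = 1.74 / 1.88 = 0.9255.

0.9255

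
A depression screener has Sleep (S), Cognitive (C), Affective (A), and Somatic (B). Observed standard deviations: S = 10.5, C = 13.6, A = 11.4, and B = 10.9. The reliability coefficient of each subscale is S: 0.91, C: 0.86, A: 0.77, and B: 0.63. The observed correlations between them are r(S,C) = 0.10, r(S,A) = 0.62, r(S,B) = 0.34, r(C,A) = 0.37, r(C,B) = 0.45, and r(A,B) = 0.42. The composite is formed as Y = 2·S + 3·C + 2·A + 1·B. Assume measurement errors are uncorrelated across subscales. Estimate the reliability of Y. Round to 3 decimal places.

0.912

Var(Y) = 2²·10.5² + 3²·13.6² + 2²·11.4² + 10.9² + 2·[6·10.5·13.6·0.10 + 4·10.5·11.4·0.62 + 2·10.5·10.9·0.34 + 6·13.6·11.4·0.37 + 3·13.6·10.9·0.45 + 2·11.4·10.9·0.42] = 2744.29 + 2218.11 = 4962.4.
Under uncorrelated errors the observed covariances equal the true-score covariances, so only the own-variance terms attenuate.
True-score variance = [2²·10.5²·0.91 + 3²·13.6²·0.86 + 2²·11.4²·0.77 + 10.9²·0.63] + 2218.11 = 2308.03 + 2218.11 = 4526.13.
Reliability = 4526.13 / 4962.4 = 0.912.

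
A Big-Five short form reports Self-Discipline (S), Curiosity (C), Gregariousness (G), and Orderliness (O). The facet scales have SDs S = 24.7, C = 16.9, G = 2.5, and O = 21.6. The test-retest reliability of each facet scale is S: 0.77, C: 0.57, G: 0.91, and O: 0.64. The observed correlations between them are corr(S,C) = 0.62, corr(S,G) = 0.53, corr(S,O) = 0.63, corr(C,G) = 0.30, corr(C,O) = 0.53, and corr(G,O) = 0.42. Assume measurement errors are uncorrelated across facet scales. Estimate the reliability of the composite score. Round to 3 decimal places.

0.860

Var(S+C+G+O) = 24.7² + 16.9² + 2.5² + 21.6² + 2·[24.7·16.9·0.62 + 24.7·2.5·0.53 + 24.7·21.6·0.63 + 16.9·2.5·0.30 + 16.9·21.6·0.53 + 2.5·21.6·0.42] = 1368.51 + 1712.96 = 3081.47.
Under uncorrelated errors the observed covariances equal the true-score covariances, so only the own-variance terms attenuate.
True-score variance = [24.7²·0.77 + 16.9²·0.57 + 2.5²·0.91 + 21.6²·0.64] + 1712.96 = 936.853 + 1712.96 = 2649.81.
Reliability = 2649.81 / 3081.47 = 0.860.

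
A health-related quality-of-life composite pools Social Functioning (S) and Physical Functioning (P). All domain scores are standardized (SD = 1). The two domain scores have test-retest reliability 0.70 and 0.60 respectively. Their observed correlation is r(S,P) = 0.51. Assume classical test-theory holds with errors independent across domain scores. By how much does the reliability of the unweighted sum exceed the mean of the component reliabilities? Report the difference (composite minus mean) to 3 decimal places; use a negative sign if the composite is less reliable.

0.118

Var(sum) = 2 + 1.02 = 3.02; true-score variance = 1.3 + 1.02 = 2.32; composite reliability = 0.7682.
Mean component reliability = 0.6500.
Difference = 0.7682 − 0.6500 = 0.118.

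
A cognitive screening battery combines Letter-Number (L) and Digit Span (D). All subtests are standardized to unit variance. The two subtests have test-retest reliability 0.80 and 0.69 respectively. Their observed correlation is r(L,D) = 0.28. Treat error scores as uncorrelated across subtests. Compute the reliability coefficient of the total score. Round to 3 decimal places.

0.801

Var(L+D) = 2 + 2·[0.28] = 2 + 0.56 = 2.56.
Under uncorrelated errors the observed covariances equal the true-score covariances, so only the own-variance terms attenuate.
True-score variance = [0.80 + 0.69] + 0.56 = 1.49 + 0.56 = 2.05.
Reliability = 2.05 / 2.56 = 0.801.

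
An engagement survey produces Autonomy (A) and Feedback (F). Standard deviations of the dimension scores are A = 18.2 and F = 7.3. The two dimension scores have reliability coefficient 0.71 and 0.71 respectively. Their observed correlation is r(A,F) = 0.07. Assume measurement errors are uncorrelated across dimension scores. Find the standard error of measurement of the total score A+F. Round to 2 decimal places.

10.56

Var(total) = 384.53 + 18.6004 = 403.13.
True-score variance = 273.016 + 18.6004 = 291.617, so reliability = 0.7234.
Error variance = 403.13 − 291.617 = 111.514; SEM = √111.514 = 10.56.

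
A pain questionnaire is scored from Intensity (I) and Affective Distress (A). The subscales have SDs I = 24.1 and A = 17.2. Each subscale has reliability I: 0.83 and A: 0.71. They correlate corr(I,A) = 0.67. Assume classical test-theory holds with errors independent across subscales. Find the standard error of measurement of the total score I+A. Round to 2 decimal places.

13.58

Var(total) = 876.65 + 555.457 = 1432.11.
True-score variance = 692.119 + 555.457 = 1247.58, so reliability = 0.8711.
Error variance = 1432.11 − 1247.58 = 184.531; SEM = √184.531 = 13.58.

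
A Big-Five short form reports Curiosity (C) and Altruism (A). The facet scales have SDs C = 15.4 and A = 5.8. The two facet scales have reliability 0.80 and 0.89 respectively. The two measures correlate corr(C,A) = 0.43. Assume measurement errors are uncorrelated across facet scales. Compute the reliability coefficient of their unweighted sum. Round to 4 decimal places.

0.8529

Var(C+A) = 15.4² + 5.8² + 2·[15.4·5.8·0.43] = 270.8 + 76.8152 = 347.615.
With uncorrelated errors the cross-covariances are all true-score covariance, so they carry over unchanged; only the diagonal terms shrink to ρᵢσᵢ².
True-score variance = [15.4²·0.80 + 5.8²·0.89] + 76.8152 = 219.668 + 76.8152 = 296.483.
Reliability = 296.483 / 347.615 = 0.8529.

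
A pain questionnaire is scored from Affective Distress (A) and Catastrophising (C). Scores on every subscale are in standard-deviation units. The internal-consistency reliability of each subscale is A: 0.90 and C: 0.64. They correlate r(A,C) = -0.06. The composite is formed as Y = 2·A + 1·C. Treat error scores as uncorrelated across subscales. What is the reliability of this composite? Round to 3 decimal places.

Var(Y) = 2² + 1 + 2·[2·(-0.06)] = 5 − 0.24 = 4.76.
Because errors are independent across components, Cov(Tᵢ,Tⱼ) = Cov(Xᵢ,Xⱼ); the off-diagonal part of the true-score variance is the same as above.
True-score variance = [2²·0.90 + 0.64] − 0.24 = 4.24 − 0.24 = 4.
Reliability = 4 / 4.76 = 0.840.

0.840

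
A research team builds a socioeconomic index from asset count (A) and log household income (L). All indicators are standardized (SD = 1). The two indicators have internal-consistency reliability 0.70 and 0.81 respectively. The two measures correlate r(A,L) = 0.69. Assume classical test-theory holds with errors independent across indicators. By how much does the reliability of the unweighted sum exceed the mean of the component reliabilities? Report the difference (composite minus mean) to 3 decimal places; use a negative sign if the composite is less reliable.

0.100

Var(sum) = 2 + 1.38 = 3.38; true-score variance = 1.51 + 1.38 = 2.89; composite reliability = 0.8550.
Mean component reliability = 0.7550.
Difference = 0.8550 − 0.7550 = 0.100.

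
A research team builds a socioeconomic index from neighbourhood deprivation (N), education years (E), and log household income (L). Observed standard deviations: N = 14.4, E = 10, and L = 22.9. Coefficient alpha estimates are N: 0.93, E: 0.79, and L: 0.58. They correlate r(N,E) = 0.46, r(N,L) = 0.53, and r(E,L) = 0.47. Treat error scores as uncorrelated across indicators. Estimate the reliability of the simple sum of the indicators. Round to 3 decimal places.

Var(N+E+L) = 14.4² + 10² + 22.9² + 2·[14.4·10·0.46 + 14.4·22.9·0.53 + 10·22.9·0.47] = 831.77 + 697.286 = 1529.06.
Because errors are independent across components, Cov(Tᵢ,Tⱼ) = Cov(Xᵢ,Xⱼ); the off-diagonal part of the true-score variance is the same as above.
True-score variance = [14.4²·0.93 + 10²·0.79 + 22.9²·0.58] + 697.286 = 576.003 + 697.286 = 1273.29.
Reliability = 1273.29 / 1529.06 = 0.833.

0.833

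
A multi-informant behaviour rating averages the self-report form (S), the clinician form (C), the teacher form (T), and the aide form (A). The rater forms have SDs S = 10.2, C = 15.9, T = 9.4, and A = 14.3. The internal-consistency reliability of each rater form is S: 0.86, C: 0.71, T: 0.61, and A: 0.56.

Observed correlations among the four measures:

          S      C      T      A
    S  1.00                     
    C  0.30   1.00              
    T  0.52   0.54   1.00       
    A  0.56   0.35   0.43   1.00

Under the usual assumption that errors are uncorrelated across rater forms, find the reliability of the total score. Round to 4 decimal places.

Var(S+C+T+A) = 10.2² + 15.9² + 9.4² + 14.3² + 2·[10.2·15.9·0.30 + 10.2·9.4·0.52 + 10.2·14.3·0.56 + 15.9·9.4·0.54 + 15.9·14.3·0.35 + 9.4·14.3·0.43] = 649.7 + 796.563 = 1446.26.
Because errors are independent across components, Cov(Tᵢ,Tⱼ) = Cov(Xᵢ,Xⱼ); the off-diagonal part of the true-score variance is the same as above.
True-score variance = [10.2²·0.86 + 15.9²·0.71 + 9.4²·0.61 + 14.3²·0.56] + 796.563 = 437.383 + 796.563 = 1233.95.
Reliability = 1233.95 / 1446.26 = 0.8532.

0.8532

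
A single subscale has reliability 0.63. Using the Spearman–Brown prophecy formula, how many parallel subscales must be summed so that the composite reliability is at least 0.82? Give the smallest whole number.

3

k ≥ ρ*(1−ρ₁)/(ρ₁(1−ρ*)) = 0.82·0.37 / (0.63·0.18) = 2.675.
Smallest integer k = 3.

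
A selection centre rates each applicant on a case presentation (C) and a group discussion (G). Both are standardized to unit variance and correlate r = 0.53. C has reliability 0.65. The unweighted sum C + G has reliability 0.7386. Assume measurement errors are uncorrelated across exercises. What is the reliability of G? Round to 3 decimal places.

0.550

Var(C+G) = 2 + 2·0.53 = 3.060.
True-score variance = ρ_C + ρ_G + 2·0.53, so 0.7386 = (0.65 + ρ_G + 1.06) / 3.060.
ρ_G = 0.7386·3.060 − 0.65 − 1.06 = 0.550.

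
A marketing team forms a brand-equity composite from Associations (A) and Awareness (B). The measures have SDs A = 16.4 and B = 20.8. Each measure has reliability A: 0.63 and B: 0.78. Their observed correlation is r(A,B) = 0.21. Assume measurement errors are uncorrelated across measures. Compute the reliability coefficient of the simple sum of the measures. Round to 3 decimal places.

Var(A+B) = 16.4² + 20.8² + 2·[16.4·20.8·0.21] = 701.6 + 143.27 = 844.87.
Under uncorrelated errors the observed covariances equal the true-score covariances, so only the own-variance terms attenuate.
True-score variance = [16.4²·0.63 + 20.8²·0.78] + 143.27 = 506.904 + 143.27 = 650.174.
Reliability = 650.174 / 844.87 = 0.770.

0.770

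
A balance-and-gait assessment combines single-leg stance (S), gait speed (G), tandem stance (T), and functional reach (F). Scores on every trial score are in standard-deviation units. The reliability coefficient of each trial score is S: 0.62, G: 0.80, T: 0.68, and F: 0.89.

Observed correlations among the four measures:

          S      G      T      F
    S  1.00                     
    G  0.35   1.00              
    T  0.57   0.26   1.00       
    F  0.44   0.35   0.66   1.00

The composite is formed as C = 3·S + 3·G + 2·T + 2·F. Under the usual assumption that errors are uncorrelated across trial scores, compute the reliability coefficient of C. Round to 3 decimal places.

Var(C) = 3² + 3² + 2² + 2² + 2·[9·0.35 + 6·0.57 + 6·0.44 + 6·0.26 + 6·0.35 + 4·0.66] = 26 + 31.02 = 57.02.
With uncorrelated errors the cross-covariances are all true-score covariance, so they carry over unchanged; only the diagonal terms shrink to ρᵢσᵢ².
True-score variance = [3²·0.62 + 3²·0.80 + 2²·0.68 + 2²·0.89] + 31.02 = 19.06 + 31.02 = 50.08.
Reliability = 50.08 / 57.02 = 0.878.

0.878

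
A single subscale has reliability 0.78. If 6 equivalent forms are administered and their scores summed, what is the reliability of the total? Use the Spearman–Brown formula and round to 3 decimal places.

0.955

ρ_k = kρ / (1 + (k−1)ρ) = 6·0.78 / (1 + 5·0.78) = 4.680 / 4.900 = 0.955.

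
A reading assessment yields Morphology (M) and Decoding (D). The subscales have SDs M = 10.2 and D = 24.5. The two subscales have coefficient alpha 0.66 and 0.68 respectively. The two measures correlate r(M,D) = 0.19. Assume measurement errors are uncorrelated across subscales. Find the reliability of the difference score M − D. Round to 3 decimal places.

Var(M−D) = 10.2² + 24.5² − 2·10.2·24.5·0.19 = 704.29 − 94.962 = 609.328.
Under uncorrelated errors the observed covariances equal the true-score covariances, so only the own-variance terms attenuate.
True-score variance = [10.2²·0.66 + 24.5²·0.68] − 94.962 = 476.836 − 94.962 = 381.874.
Reliability = 381.874 / 609.328 = 0.627.

0.627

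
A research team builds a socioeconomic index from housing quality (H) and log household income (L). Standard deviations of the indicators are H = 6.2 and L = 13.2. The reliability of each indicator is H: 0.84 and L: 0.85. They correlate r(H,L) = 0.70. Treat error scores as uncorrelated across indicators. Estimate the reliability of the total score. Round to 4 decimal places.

Var(H+L) = 6.2² + 13.2² + 2·[6.2·13.2·0.70] = 212.68 + 114.576 = 327.256.
Because errors are independent across components, Cov(Tᵢ,Tⱼ) = Cov(Xᵢ,Xⱼ); the off-diagonal part of the true-score variance is the same as above.
True-score variance = [6.2²·0.84 + 13.2²·0.85] + 114.576 = 180.394 + 114.576 = 294.97.
Reliability = 294.97 / 327.256 = 0.9013.

0.9013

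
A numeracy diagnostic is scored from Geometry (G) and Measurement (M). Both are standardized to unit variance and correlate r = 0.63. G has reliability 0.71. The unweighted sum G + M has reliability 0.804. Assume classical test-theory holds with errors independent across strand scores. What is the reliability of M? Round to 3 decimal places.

Var(G+M) = 2 + 2·0.63 = 3.260.
True-score variance = ρ_G + ρ_M + 2·0.63, so 0.804 = (0.71 + ρ_M + 1.26) / 3.260.
ρ_M = 0.804·3.260 − 0.71 − 1.26 = 0.651.

0.651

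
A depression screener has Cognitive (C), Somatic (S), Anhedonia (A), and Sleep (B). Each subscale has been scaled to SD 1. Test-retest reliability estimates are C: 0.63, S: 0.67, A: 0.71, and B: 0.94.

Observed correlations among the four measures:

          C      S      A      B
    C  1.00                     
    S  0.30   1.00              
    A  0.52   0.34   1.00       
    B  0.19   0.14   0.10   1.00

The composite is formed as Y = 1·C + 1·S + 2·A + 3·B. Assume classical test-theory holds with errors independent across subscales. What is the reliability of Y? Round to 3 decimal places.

0.892

Var(Y) = 1 + 1 + 2² + 3² + 2·[0.30 + 2·0.52 + 3·0.19 + 2·0.34 + 3·0.14 + 6·0.10] = 15 + 7.22 = 22.22.
With uncorrelated errors the cross-covariances are all true-score covariance, so they carry over unchanged; only the diagonal terms shrink to ρᵢσᵢ².
True-score variance = [0.63 + 0.67 + 2²·0.71 + 3²·0.94] + 7.22 = 12.6 + 7.22 = 19.82.
Reliability = 19.82 / 22.22 = 0.892.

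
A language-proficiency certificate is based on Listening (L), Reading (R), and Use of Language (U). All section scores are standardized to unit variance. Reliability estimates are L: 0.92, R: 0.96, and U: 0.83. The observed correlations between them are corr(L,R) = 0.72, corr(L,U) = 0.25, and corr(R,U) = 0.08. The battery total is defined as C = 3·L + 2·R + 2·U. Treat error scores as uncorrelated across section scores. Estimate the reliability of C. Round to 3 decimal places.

0.947

Var(C) = 3² + 2² + 2² + 2·[6·0.72 + 6·0.25 + 4·0.08] = 17 + 12.28 = 29.28.
Because errors are independent across components, Cov(Tᵢ,Tⱼ) = Cov(Xᵢ,Xⱼ); the off-diagonal part of the true-score variance is the same as above.
True-score variance = [3²·0.92 + 2²·0.96 + 2²·0.83] + 12.28 = 15.44 + 12.28 = 27.72.
Reliability = 27.72 / 29.28 = 0.947.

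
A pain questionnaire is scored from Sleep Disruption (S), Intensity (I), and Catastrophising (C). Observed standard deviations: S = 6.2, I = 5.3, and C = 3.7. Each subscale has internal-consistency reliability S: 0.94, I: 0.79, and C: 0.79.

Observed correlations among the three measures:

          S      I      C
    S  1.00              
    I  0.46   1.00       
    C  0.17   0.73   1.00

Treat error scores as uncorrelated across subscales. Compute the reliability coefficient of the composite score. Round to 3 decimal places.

0.925

Var(S+I+C) = 6.2² + 5.3² + 3.7² + 2·[6.2·5.3·0.46 + 6.2·3.7·0.17 + 5.3·3.7·0.73] = 80.22 + 66.6614 = 146.881.
Because errors are independent across components, Cov(Tᵢ,Tⱼ) = Cov(Xᵢ,Xⱼ); the off-diagonal part of the true-score variance is the same as above.
True-score variance = [6.2²·0.94 + 5.3²·0.79 + 3.7²·0.79] + 66.6614 = 69.1398 + 66.6614 = 135.801.
Reliability = 135.801 / 146.881 = 0.925.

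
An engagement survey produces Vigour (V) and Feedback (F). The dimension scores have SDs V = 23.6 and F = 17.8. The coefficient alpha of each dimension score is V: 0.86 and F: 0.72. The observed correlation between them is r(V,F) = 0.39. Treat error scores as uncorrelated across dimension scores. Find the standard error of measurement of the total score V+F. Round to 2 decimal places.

12.91

Var(total) = 873.8 + 327.662 = 1201.46.
True-score variance = 707.11 + 327.662 = 1034.77, so reliability = 0.8613.
Error variance = 1201.46 − 1034.77 = 166.69; SEM = √166.69 = 12.91.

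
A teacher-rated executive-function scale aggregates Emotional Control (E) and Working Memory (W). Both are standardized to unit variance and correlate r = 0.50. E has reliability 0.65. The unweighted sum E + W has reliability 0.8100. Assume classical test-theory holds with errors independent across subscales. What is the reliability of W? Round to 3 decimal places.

0.780

Var(E+W) = 2 + 2·0.50 = 3.000.
True-score variance = ρ_E + ρ_W + 2·0.50, so 0.8100 = (0.65 + ρ_W + 1.00) / 3.000.
ρ_W = 0.8100·3.000 − 0.65 − 1.00 = 0.780.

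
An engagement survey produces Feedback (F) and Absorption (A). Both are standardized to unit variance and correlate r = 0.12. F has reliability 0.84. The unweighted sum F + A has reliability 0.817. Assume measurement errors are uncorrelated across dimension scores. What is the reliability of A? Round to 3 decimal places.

0.750

Var(F+A) = 2 + 2·0.12 = 2.240.
True-score variance = ρ_F + ρ_A + 2·0.12, so 0.817 = (0.84 + ρ_A + 0.24) / 2.240.
ρ_A = 0.817·2.240 − 0.84 − 0.24 = 0.750.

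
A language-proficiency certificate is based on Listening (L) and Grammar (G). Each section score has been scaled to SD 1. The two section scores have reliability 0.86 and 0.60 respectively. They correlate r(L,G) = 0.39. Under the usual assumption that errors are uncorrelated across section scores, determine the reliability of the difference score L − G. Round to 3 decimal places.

0.557

Var(L−G) = 1 + 1 − 2·0.39 = 2 − 0.78 = 1.22.
Because errors are independent across components, Cov(Tᵢ,Tⱼ) = Cov(Xᵢ,Xⱼ); the off-diagonal part of the true-score variance is the same as above.
True-score variance = [0.86 + 0.60] − 0.78 = 1.46 − 0.78 = 0.68.
Reliability = 0.68 / 1.22 = 0.557.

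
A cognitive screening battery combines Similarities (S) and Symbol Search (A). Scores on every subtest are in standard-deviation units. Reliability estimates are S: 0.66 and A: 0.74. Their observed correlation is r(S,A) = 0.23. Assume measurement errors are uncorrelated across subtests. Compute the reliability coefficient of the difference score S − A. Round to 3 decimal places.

0.610

Var(S−A) = 1 + 1 − 2·0.23 = 2 − 0.46 = 1.54.
Because errors are independent across components, Cov(Tᵢ,Tⱼ) = Cov(Xᵢ,Xⱼ); the off-diagonal part of the true-score variance is the same as above.
True-score variance = [0.66 + 0.74] − 0.46 = 1.4 − 0.46 = 0.94.
Reliability = 0.94 / 1.54 = 0.610.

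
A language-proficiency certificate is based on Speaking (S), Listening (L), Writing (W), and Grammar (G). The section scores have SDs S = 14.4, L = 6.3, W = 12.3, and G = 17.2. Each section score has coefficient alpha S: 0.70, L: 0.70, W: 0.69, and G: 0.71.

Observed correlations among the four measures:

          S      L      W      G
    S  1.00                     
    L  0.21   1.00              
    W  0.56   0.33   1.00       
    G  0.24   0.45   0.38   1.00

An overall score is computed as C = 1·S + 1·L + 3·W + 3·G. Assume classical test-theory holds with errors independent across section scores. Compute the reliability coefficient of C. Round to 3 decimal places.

Var(C) = 14.4² + 6.3² + 3²·12.3² + 3²·17.2² + 2·[14.4·6.3·0.21 + 3·14.4·12.3·0.56 + 3·14.4·17.2·0.24 + 3·6.3·12.3·0.33 + 3·6.3·17.2·0.45 + 9·12.3·17.2·0.38] = 4271.22 + 2882.96 = 7154.18.
Under uncorrelated errors the observed covariances equal the true-score covariances, so only the own-variance terms attenuate.
True-score variance = [14.4²·0.70 + 6.3²·0.70 + 3²·12.3²·0.69 + 3²·17.2²·0.71] + 2882.96 = 3002.86 + 2882.96 = 5885.82.
Reliability = 5885.82 / 7154.18 = 0.823.

0.823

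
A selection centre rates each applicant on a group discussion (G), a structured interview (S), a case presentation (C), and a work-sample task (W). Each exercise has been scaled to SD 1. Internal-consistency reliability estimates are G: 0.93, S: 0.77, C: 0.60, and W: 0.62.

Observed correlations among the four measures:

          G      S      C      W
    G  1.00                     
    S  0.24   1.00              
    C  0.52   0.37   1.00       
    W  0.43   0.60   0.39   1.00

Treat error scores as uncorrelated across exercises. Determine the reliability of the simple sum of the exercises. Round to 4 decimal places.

0.8813

Var(G+S+C+W) = 4 + 2·[0.24 + 0.52 + 0.43 + 0.37 + 0.60 + 0.39] = 4 + 5.1 = 9.1.
Under uncorrelated errors the observed covariances equal the true-score covariances, so only the own-variance terms attenuate.
True-score variance = [0.93 + 0.77 + 0.60 + 0.62] + 5.1 = 2.92 + 5.1 = 8.02.
Reliability = 8.02 / 9.1 = 0.8813.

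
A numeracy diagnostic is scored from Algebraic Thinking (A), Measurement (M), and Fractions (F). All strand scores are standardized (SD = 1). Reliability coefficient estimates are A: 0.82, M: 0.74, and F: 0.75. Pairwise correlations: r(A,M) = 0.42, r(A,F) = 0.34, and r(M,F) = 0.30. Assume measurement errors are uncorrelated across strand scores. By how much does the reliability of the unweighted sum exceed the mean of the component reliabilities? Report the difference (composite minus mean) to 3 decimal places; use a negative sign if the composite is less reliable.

0.095

Var(sum) = 3 + 2.12 = 5.12; true-score variance = 2.31 + 2.12 = 4.43; composite reliability = 0.8652.
Mean component reliability = 0.7700.
Difference = 0.8652 − 0.7700 = 0.095.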